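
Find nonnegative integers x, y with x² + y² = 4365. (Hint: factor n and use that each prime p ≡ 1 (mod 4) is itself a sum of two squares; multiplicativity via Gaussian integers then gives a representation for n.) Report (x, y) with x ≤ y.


Step 1: Factor n = 4365 = 3^2 · 5 · 97.
Step 2: Check the mod-4 condition on each prime factor: 3 ≡ 3 (mod 4), exponent 2 (must be even); 5 ≡ 1 (mod 4), exponent 1; 97 ≡ 1 (mod 4), exponent 1.
All primes ≡ 3 (mod 4) appear to even exponent (or don't appear), so by the two-squares theorem n IS expressible as a sum of two squares.
Step 3: Build a representation. Group n = k² · m with k = 3 and m = 5 · 97 = 485 (a product of primes ≡ 1 (mod 4)); a representation of m scales to one of n via (k·x)² + (k·y)² = k²(x² + y²). Each prime p ≡ 1 (mod 4) is itself a sum of two squares; find a² by testing p − a² for a perfect square:
  5: 5 − 1² = 4 = 2² ⇒ 5 = 1² + 2².
  97: 97 − 1² = 96, 97 − 2² = 93, 97 − 3² = 88, 97 − 4² = 81 = 9² ⇒ 97 = 4² + 9².
  Combine using the Brahmagupta–Fibonacci identity (a² + b²)(c² + d²) = (ac − bd)² + (ad + bc)² = (ac + bd)² + (ad − bc)²:
  5 · 97 = 485: from (1² + 2²)(4² + 9²), take (1·4 − 2·9, 1·9 + 2·4) = (4 − 18, 9 + 8) = (-14, 17); dropping signs (only squares matter) gives (14, 17); check 14² + 17² = 196 + 289 = 485 ✓.
  Scale by k = 3: (3·14, 3·17) = (42, 51).
Step 4: Order so x ≤ y and verify: 42² + 51² = 1764 + 2601 = 4365 = n. ✓

n = 4365 = 42² + 51² (one valid representation with x ≤ y).


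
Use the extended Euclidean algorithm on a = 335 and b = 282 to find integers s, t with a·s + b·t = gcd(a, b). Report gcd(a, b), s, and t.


Euclidean algorithm on (335, 282) — divide until remainder is 0:
  335 = 1 · 282 + 53
  282 = 5 · 53 + 17
  53 = 3 · 17 + 2
  17 = 8 · 2 + 1
  2 = 2 · 1 + 0
gcd(335, 282) = 1.
Track Bezout coefficients alongside the remainders: start with r₀ = 335 = a·1 + b·0 (s = 1, t = 0) and r₁ = 282 = a·0 + b·1 (s = 0, t = 1); each new remainder r_{k+1} = r_{k-1} − q_k·r_k inherits s_{k+1} = s_{k-1} − q_k·s_k, t_{k+1} = t_{k-1} − q_k·t_k, so r_k = a·s_k + b·t_k at every step:
  q = 1: r = 53, s = 1 − 1·0 = 1, t = 0 − 1·1 = -1  (check: 335·1 + 282·(-1) = 53)
  q = 5: r = 17, s = 0 − 5·1 = -5, t = 1 − 5·(-1) = 6  (check: 335·(-5) + 282·6 = 17)
  q = 3: r = 2, s = 1 − 3·(-5) = 16, t = -1 − 3·6 = -19  (check: 335·16 + 282·(-19) = 2)
  q = 8: r = 1, s = -5 − 8·16 = -133, t = 6 − 8·(-19) = 158  (check: 335·(-133) + 282·158 = 1)
The row with r = 1 (the gcd) gives the Bezout coefficients s = -133, t = 158.
Result: 335 · (-133) + 282 · (158) = 1.

gcd(335, 282) = 1; s = -133, t = 158 (check: 335·(-133) + 282·158 = 1).


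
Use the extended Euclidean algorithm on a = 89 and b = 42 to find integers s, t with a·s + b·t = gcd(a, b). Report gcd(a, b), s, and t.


Euclidean algorithm on (89, 42) — divide until remainder is 0:
  89 = 2 · 42 + 5
  42 = 8 · 5 + 2
  5 = 2 · 2 + 1
  2 = 2 · 1 + 0
gcd(89, 42) = 1.
Track Bezout coefficients alongside the remainders: start with r₀ = 89 = a·1 + b·0 (s = 1, t = 0) and r₁ = 42 = a·0 + b·1 (s = 0, t = 1); each new remainder r_{k+1} = r_{k-1} − q_k·r_k inherits s_{k+1} = s_{k-1} − q_k·s_k, t_{k+1} = t_{k-1} − q_k·t_k, so r_k = a·s_k + b·t_k at every step:
  q = 2: r = 5, s = 1 − 2·0 = 1, t = 0 − 2·1 = -2  (check: 89·1 + 42·(-2) = 5)
  q = 8: r = 2, s = 0 − 8·1 = -8, t = 1 − 8·(-2) = 17  (check: 89·(-8) + 42·17 = 2)
  q = 2: r = 1, s = 1 − 2·(-8) = 17, t = -2 − 2·17 = -36  (check: 89·17 + 42·(-36) = 1)
The row with r = 1 (the gcd) gives the Bezout coefficients s = 17, t = -36.
Result: 89 · (17) + 42 · (-36) = 1.

gcd(89, 42) = 1; s = 17, t = -36 (check: 89·17 + 42·(-36) = 1).


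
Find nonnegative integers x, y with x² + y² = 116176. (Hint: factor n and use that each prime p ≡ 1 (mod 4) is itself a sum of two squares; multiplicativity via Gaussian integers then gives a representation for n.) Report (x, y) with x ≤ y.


Step 1: Factor n = 116176 = 2^4 · 53 · 137.
Step 2: Check the mod-4 condition on each prime factor: 2 = 2 (special); 53 ≡ 1 (mod 4), exponent 1; 137 ≡ 1 (mod 4), exponent 1.
All primes ≡ 3 (mod 4) appear to even exponent (or don't appear), so by the two-squares theorem n IS expressible as a sum of two squares.
Step 3: Build a representation. Group n = k² · m with k = 4 and m = 53 · 137 = 7261 (a product of primes ≡ 1 (mod 4)); a representation of m scales to one of n via (k·x)² + (k·y)² = k²(x² + y²). Each prime p ≡ 1 (mod 4) is itself a sum of two squares; find a² by testing p − a² for a perfect square:
  53: 53 − 1² = 52, 53 − 2² = 49 = 7² ⇒ 53 = 2² + 7².
  137: 137 − 1² = 136, 137 − 2² = 133, 137 − 3² = 128, 137 − 4² = 121 = 11² ⇒ 137 = 4² + 11².
  Combine using the Brahmagupta–Fibonacci identity (a² + b²)(c² + d²) = (ac − bd)² + (ad + bc)² = (ac + bd)² + (ad − bc)²:
  53 · 137 = 7261: from (2² + 7²)(4² + 11²), take (2·4 − 7·11, 2·11 + 7·4) = (8 − 77, 22 + 28) = (-69, 50); dropping signs (only squares matter) gives (69, 50); check 69² + 50² = 4761 + 2500 = 7261 ✓.
  Scale by k = 4: (4·69, 4·50) = (276, 200).
Step 4: Order so x ≤ y and verify: 200² + 276² = 40000 + 76176 = 116176 = n. ✓

n = 116176 = 200² + 276² (one valid representation with x ≤ y).


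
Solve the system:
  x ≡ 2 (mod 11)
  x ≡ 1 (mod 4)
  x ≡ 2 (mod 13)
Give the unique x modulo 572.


Moduli 11, 4, 13 are pairwise coprime; by CRT there is a unique solution modulo M = 11 · 4 · 13 = 572.
Solve pairwise, accumulating the modulus:
  Start with x ≡ 2 (mod 11).
  Combine with x ≡ 1 (mod 4): since gcd(11, 4) = 1, we get a unique residue mod 44.
    Write x = 2 + 11·t and substitute into x ≡ 1 (mod 4): 11·t ≡ 1 − 2 = -1 (mod 4).
    Reduce coefficients mod 4: 3·t ≡ 3 (mod 4).
    The inverse of 3 mod 4 is 3 (since 3·3 = 9 = 2·4 + 1), so t ≡ 3·3 = 9 ≡ 1 (mod 4).
    Then x = 2 + 11·1 = 13, valid modulo lcm(11, 4) = 44: x ≡ 13 (mod 44).
  Combine with x ≡ 2 (mod 13): since gcd(44, 13) = 1, we get a unique residue mod 572.
    Write x = 13 + 44·t and substitute into x ≡ 2 (mod 13): 44·t ≡ 2 − 13 = -11 (mod 13).
    Reduce coefficients mod 13: 5·t ≡ 2 (mod 13).
    The inverse of 5 mod 13 is 8 (since 5·8 = 40 = 3·13 + 1), so t ≡ 8·2 = 16 ≡ 3 (mod 13).
    Then x = 13 + 44·3 = 145, valid modulo lcm(44, 13) = 572: x ≡ 145 (mod 572).
Verify: 145 mod 11 = 2 ✓, 145 mod 4 = 1 ✓, 145 mod 13 = 2 ✓.

x ≡ 145 (mod 572).


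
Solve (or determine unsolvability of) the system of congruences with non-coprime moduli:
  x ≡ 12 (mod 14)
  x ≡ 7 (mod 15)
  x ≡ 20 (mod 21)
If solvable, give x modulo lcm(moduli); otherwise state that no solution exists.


Moduli 14, 15, 21 are not pairwise coprime, so CRT works modulo lcm(m_i) when all pairwise compatibility conditions hold.
Pairwise compatibility: gcd(m_i, m_j) must divide a_i - a_j for every pair.
Merge one congruence at a time:
  Start: x ≡ 12 (mod 14).
  Combine with x ≡ 7 (mod 15): gcd(14, 15) = 1; 7 - 12 = -5, which IS divisible by 1, so compatible.
    Write x = 12 + 14·t and substitute into x ≡ 7 (mod 15): 14·t ≡ 7 − 12 = -5 (mod 15).
    Reduce coefficients mod 15: 14·t ≡ 10 (mod 15).
    The inverse of 14 mod 15 is 14 (since 14·14 = 196 = 13·15 + 1), so t ≡ 14·10 = 140 ≡ 5 (mod 15).
    Then x = 12 + 14·5 = 82, valid modulo lcm(14, 15) = 210: x ≡ 82 (mod 210).
  Combine with x ≡ 20 (mod 21): gcd(210, 21) = 21, and 20 - 82 = -62 is NOT divisible by 21.
    ⇒ system is inconsistent (no integer solution).

No solution (the system is inconsistent).


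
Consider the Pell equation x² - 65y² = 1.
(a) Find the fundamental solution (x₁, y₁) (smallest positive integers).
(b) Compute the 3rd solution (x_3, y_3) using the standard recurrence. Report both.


Step 1: Find the fundamental solution (x₁, y₁) of x² - 65y² = 1.
  Expand √65 as a continued fraction. a₀ = ⌊√65⌋ = 8; iterate m_{k+1} = d_k·a_k − m_k, d_{k+1} = (65 − m_{k+1}²)/d_k, a_{k+1} = ⌊(a₀ + m_{k+1})/d_{k+1}⌋ (starting m₀ = 0, d₀ = 1), with convergents p_k = a_k·p_{k-1} + p_{k-2}, q_k = a_k·q_{k-1} + q_{k-2} (p₋₁ = 1, q₋₁ = 0):
  k = 0: a₀ = 8; p₀/q₀ = 8/1; p₀² − 65·q₀² = 64 − 65 = -1.
  k = 1: m = 8, d = 1, a = ⌊(8 + 8)/1⌋ = 16; p/q = (16·8 + 1)/(16·1 + 0) = 129/16; p² − 65·q² = 16641 − 16640 = 1.
  The first convergent with p² − 65·q² = 1 gives the fundamental solution (x₁, y₁) = (129, 16).
Step 2: Apply the recurrence (x_{n+1}, y_{n+1}) = (x₁x_n + 65y₁y_n, x₁y_n + y₁x_n) repeatedly.
  From (x_1, y_1) = (129, 16): x_2 = 129·129 + 65·16·16 = 33281; y_2 = 129·16 + 16·129 = 4128.
  From (x_2, y_2) = (33281, 4128): x_3 = 129·33281 + 65·16·4128 = 8586369; y_3 = 129·4128 + 16·33281 = 1065008.
Step 3: Verify x_3² - 65·y_3² = 73725732604161 - 73725732604160 = 1 (should be 1). ✓

(x_1, y_1) = (129, 16); (x_3, y_3) = (8586369, 1065008).


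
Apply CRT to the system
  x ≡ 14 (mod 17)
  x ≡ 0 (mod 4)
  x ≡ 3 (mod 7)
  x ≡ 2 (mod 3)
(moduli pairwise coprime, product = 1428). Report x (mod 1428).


Product of moduli M = 17 · 4 · 7 · 3 = 1428.
Merge one congruence at a time:
  Start: x ≡ 14 (mod 17).
  Combine with x ≡ 0 (mod 4); new modulus lcm = 68.
    Write x = 14 + 17·t and substitute into x ≡ 0 (mod 4): 17·t ≡ 0 − 14 = -14 (mod 4).
    Reduce coefficients mod 4: 1·t ≡ 2 (mod 4).
    So t ≡ 2 (mod 4).
    Then x = 14 + 17·2 = 48, valid modulo lcm(17, 4) = 68: x ≡ 48 (mod 68).
  Combine with x ≡ 3 (mod 7); new modulus lcm = 476.
    Write x = 48 + 68·t and substitute into x ≡ 3 (mod 7): 68·t ≡ 3 − 48 = -45 (mod 7).
    Reduce coefficients mod 7: 5·t ≡ 4 (mod 7).
    The inverse of 5 mod 7 is 3 (since 5·3 = 15 = 2·7 + 1), so t ≡ 3·4 = 12 ≡ 5 (mod 7).
    Then x = 48 + 68·5 = 388, valid modulo lcm(68, 7) = 476: x ≡ 388 (mod 476).
  Combine with x ≡ 2 (mod 3); new modulus lcm = 1428.
    Write x = 388 + 476·t and substitute into x ≡ 2 (mod 3): 476·t ≡ 2 − 388 = -386 (mod 3).
    Reduce coefficients mod 3: 2·t ≡ 1 (mod 3).
    The inverse of 2 mod 3 is 2 (since 2·2 = 4 = 1·3 + 1), so t ≡ 2·1 = 2 ≡ 2 (mod 3).
    Then x = 388 + 476·2 = 1340, valid modulo lcm(476, 3) = 1428: x ≡ 1340 (mod 1428).
Verify against each original: 1340 mod 17 = 14, 1340 mod 4 = 0, 1340 mod 7 = 3, 1340 mod 3 = 2.

x ≡ 1340 (mod 1428).


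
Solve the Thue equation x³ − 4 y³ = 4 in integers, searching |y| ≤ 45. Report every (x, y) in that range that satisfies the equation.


The equation is x³ - 4y³ = 4. For fixed y, x³ = 4·y³ + 4, so a solution requires the RHS to be a perfect cube.
Strategy: iterate y from -45 to 45, compute RHS = 4·y³ + 4, and check whether it is a (positive or negative) perfect cube.
Check small values of y:
  y = 0: RHS = 4 is not a perfect cube.
  y = 1: RHS = 8 = (2)³ ⇒ x = 2 works.
  y = -1: RHS = 0 = (0)³ ⇒ x = 0 works.
  y = 2: RHS = 36 is not a perfect cube.
  y = -2: RHS = -28 is not a perfect cube.
  y = 3: RHS = 112 is not a perfect cube.
  y = -3: RHS = -104 is not a perfect cube.
Continuing the search up to |y| = 45 finds no further solutions beyond those listed.
Collected solutions: (0, -1), (2, 1).

Solutions (with |y| ≤ 45): (0, -1), (2, 1).


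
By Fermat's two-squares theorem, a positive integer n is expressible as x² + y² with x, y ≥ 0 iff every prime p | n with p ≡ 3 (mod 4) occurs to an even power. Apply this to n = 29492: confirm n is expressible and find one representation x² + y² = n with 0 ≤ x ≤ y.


Step 1: Factor n = 29492 = 2^2 · 73 · 101.
Step 2: Check the mod-4 condition on each prime factor: 2 = 2 (special); 73 ≡ 1 (mod 4), exponent 1; 101 ≡ 1 (mod 4), exponent 1.
All primes ≡ 3 (mod 4) appear to even exponent (or don't appear), so by the two-squares theorem n IS expressible as a sum of two squares.
Step 3: Build a representation. Group n = k² · m with k = 2 and m = 73 · 101 = 7373 (a product of primes ≡ 1 (mod 4)); a representation of m scales to one of n via (k·x)² + (k·y)² = k²(x² + y²). Each prime p ≡ 1 (mod 4) is itself a sum of two squares; find a² by testing p − a² for a perfect square:
  73: 73 − 1² = 72, 73 − 2² = 69, 73 − 3² = 64 = 8² ⇒ 73 = 3² + 8².
  101: 101 − 1² = 100 = 10² ⇒ 101 = 1² + 10².
  Combine using the Brahmagupta–Fibonacci identity (a² + b²)(c² + d²) = (ac − bd)² + (ad + bc)² = (ac + bd)² + (ad − bc)²:
  73 · 101 = 7373: from (3² + 8²)(1² + 10²), take (3·1 − 8·10, 3·10 + 8·1) = (3 − 80, 30 + 8) = (-77, 38); dropping signs (only squares matter) gives (77, 38); check 77² + 38² = 5929 + 1444 = 7373 ✓.
  Scale by k = 2: (2·77, 2·38) = (154, 76).
Step 4: Order so x ≤ y and verify: 76² + 154² = 5776 + 23716 = 29492 = n. ✓

n = 29492 = 76² + 154² (one valid representation with x ≤ y).


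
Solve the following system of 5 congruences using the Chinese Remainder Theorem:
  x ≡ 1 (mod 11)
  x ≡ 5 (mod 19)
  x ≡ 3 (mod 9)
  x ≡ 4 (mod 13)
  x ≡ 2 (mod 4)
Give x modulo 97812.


Product of moduli M = 11 · 19 · 9 · 13 · 4 = 97812.
Merge one congruence at a time:
  Start: x ≡ 1 (mod 11).
  Combine with x ≡ 5 (mod 19); new modulus lcm = 209.
    Write x = 1 + 11·t and substitute into x ≡ 5 (mod 19): 11·t ≡ 5 − 1 = 4 (mod 19).
    The inverse of 11 mod 19 is 7 (since 11·7 = 77 = 4·19 + 1), so t ≡ 7·4 = 28 ≡ 9 (mod 19).
    Then x = 1 + 11·9 = 100, valid modulo lcm(11, 19) = 209: x ≡ 100 (mod 209).
  Combine with x ≡ 3 (mod 9); new modulus lcm = 1881.
    Write x = 100 + 209·t and substitute into x ≡ 3 (mod 9): 209·t ≡ 3 − 100 = -97 (mod 9).
    Reduce coefficients mod 9: 2·t ≡ 2 (mod 9).
    The inverse of 2 mod 9 is 5 (since 2·5 = 10 = 1·9 + 1), so t ≡ 5·2 = 10 ≡ 1 (mod 9).
    Then x = 100 + 209·1 = 309, valid modulo lcm(209, 9) = 1881: x ≡ 309 (mod 1881).
  Combine with x ≡ 4 (mod 13); new modulus lcm = 24453.
    Write x = 309 + 1881·t and substitute into x ≡ 4 (mod 13): 1881·t ≡ 4 − 309 = -305 (mod 13).
    Reduce coefficients mod 13: 9·t ≡ 7 (mod 13).
    The inverse of 9 mod 13 is 3 (since 9·3 = 27 = 2·13 + 1), so t ≡ 3·7 = 21 ≡ 8 (mod 13).
    Then x = 309 + 1881·8 = 15357, valid modulo lcm(1881, 13) = 24453: x ≡ 15357 (mod 24453).
  Combine with x ≡ 2 (mod 4); new modulus lcm = 97812.
    Write x = 15357 + 24453·t and substitute into x ≡ 2 (mod 4): 24453·t ≡ 2 − 15357 = -15355 (mod 4).
    Reduce coefficients mod 4: 1·t ≡ 1 (mod 4).
    So t ≡ 1 (mod 4).
    Then x = 15357 + 24453·1 = 39810, valid modulo lcm(24453, 4) = 97812: x ≡ 39810 (mod 97812).
Verify against each original: 39810 mod 11 = 1, 39810 mod 19 = 5, 39810 mod 9 = 3, 39810 mod 13 = 4, 39810 mod 4 = 2.

x ≡ 39810 (mod 97812).


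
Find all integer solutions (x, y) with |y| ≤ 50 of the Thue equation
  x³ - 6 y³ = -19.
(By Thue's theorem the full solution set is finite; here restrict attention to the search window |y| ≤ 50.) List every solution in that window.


The equation is x³ - 6y³ = -19. For fixed y, x³ = 6·y³ − 19, so a solution requires the RHS to be a perfect cube.
Strategy: iterate y from -50 to 50, compute RHS = 6·y³ − 19, and check whether it is a (positive or negative) perfect cube.
Check small values of y:
  y = 0: RHS = -19 is not a perfect cube.
  y = 1: RHS = -13 is not a perfect cube.
  y = -1: RHS = -25 is not a perfect cube.
  y = 2: RHS = 29 is not a perfect cube.
  y = -2: RHS = -67 is not a perfect cube.
  y = 3: RHS = 143 is not a perfect cube.
  y = -3: RHS = -181 is not a perfect cube.
Continuing the search up to |y| = 50 finds no solutions either.
No (x, y) in the scanned range satisfies the equation.

No integer solutions with |y| ≤ 50.


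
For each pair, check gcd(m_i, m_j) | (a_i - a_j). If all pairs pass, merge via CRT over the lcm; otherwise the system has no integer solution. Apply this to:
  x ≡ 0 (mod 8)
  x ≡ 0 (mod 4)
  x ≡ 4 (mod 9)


Moduli 8, 4, 9 are not pairwise coprime, so CRT works modulo lcm(m_i) when all pairwise compatibility conditions hold.
Pairwise compatibility: gcd(m_i, m_j) must divide a_i - a_j for every pair.
Merge one congruence at a time:
  Start: x ≡ 0 (mod 8).
  Combine with x ≡ 0 (mod 4): gcd(8, 4) = 4; 0 - 0 = 0, which IS divisible by 4, so compatible.
    Write x = 0 + 8·t and substitute into x ≡ 0 (mod 4): 8·t ≡ 0 − 0 = 0 (mod 4).
    Divide the congruence (and modulus) by g = 4: 2·t ≡ 0 (mod 1).
    Modulo 1 every t works; take t = 0.
    Then x = 0 + 8·0 = 0, valid modulo lcm(8, 4) = 8: x ≡ 0 (mod 8).
  Combine with x ≡ 4 (mod 9): gcd(8, 9) = 1; 4 - 0 = 4, which IS divisible by 1, so compatible.
    Write x = 0 + 8·t and substitute into x ≡ 4 (mod 9): 8·t ≡ 4 − 0 = 4 (mod 9).
    The inverse of 8 mod 9 is 8 (since 8·8 = 64 = 7·9 + 1), so t ≡ 8·4 = 32 ≡ 5 (mod 9).
    Then x = 0 + 8·5 = 40, valid modulo lcm(8, 9) = 72: x ≡ 40 (mod 72).
Verify: 40 mod 8 = 0, 40 mod 4 = 0, 40 mod 9 = 4.

x ≡ 40 (mod 72).


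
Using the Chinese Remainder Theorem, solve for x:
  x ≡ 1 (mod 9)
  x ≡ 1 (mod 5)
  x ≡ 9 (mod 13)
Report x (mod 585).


Moduli 9, 5, 13 are pairwise coprime; by CRT there is a unique solution modulo M = 9 · 5 · 13 = 585.
Solve pairwise, accumulating the modulus:
  Start with x ≡ 1 (mod 9).
  Combine with x ≡ 1 (mod 5): since gcd(9, 5) = 1, we get a unique residue mod 45.
    Write x = 1 + 9·t and substitute into x ≡ 1 (mod 5): 9·t ≡ 1 − 1 = 0 (mod 5).
    Reduce coefficients mod 5: 4·t ≡ 0 (mod 5).
    The inverse of 4 mod 5 is 4 (since 4·4 = 16 = 3·5 + 1), so t ≡ 4·0 = 0 ≡ 0 (mod 5).
    Then x = 1 + 9·0 = 1, valid modulo lcm(9, 5) = 45: x ≡ 1 (mod 45).
  Combine with x ≡ 9 (mod 13): since gcd(45, 13) = 1, we get a unique residue mod 585.
    Write x = 1 + 45·t and substitute into x ≡ 9 (mod 13): 45·t ≡ 9 − 1 = 8 (mod 13).
    Reduce coefficients mod 13: 6·t ≡ 8 (mod 13).
    The inverse of 6 mod 13 is 11 (since 6·11 = 66 = 5·13 + 1), so t ≡ 11·8 = 88 ≡ 10 (mod 13).
    Then x = 1 + 45·10 = 451, valid modulo lcm(45, 13) = 585: x ≡ 451 (mod 585).
Verify: 451 mod 9 = 1 ✓, 451 mod 5 = 1 ✓, 451 mod 13 = 9 ✓.

x ≡ 451 (mod 585).


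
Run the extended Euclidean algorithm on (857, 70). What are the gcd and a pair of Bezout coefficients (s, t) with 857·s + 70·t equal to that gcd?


Euclidean algorithm on (857, 70) — divide until remainder is 0:
  857 = 12 · 70 + 17
  70 = 4 · 17 + 2
  17 = 8 · 2 + 1
  2 = 2 · 1 + 0
gcd(857, 70) = 1.
Track Bezout coefficients alongside the remainders: start with r₀ = 857 = a·1 + b·0 (s = 1, t = 0) and r₁ = 70 = a·0 + b·1 (s = 0, t = 1); each new remainder r_{k+1} = r_{k-1} − q_k·r_k inherits s_{k+1} = s_{k-1} − q_k·s_k, t_{k+1} = t_{k-1} − q_k·t_k, so r_k = a·s_k + b·t_k at every step:
  q = 12: r = 17, s = 1 − 12·0 = 1, t = 0 − 12·1 = -12  (check: 857·1 + 70·(-12) = 17)
  q = 4: r = 2, s = 0 − 4·1 = -4, t = 1 − 4·(-12) = 49  (check: 857·(-4) + 70·49 = 2)
  q = 8: r = 1, s = 1 − 8·(-4) = 33, t = -12 − 8·49 = -404  (check: 857·33 + 70·(-404) = 1)
The row with r = 1 (the gcd) gives the Bezout coefficients s = 33, t = -404.
Result: 857 · (33) + 70 · (-404) = 1.

gcd(857, 70) = 1; s = 33, t = -404 (check: 857·33 + 70·(-404) = 1).


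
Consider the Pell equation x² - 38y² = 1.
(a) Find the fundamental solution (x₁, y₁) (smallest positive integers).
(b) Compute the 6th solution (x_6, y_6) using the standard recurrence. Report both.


Step 1: Find the fundamental solution (x₁, y₁) of x² - 38y² = 1.
  Expand √38 as a continued fraction. a₀ = ⌊√38⌋ = 6; iterate m_{k+1} = d_k·a_k − m_k, d_{k+1} = (38 − m_{k+1}²)/d_k, a_{k+1} = ⌊(a₀ + m_{k+1})/d_{k+1}⌋ (starting m₀ = 0, d₀ = 1), with convergents p_k = a_k·p_{k-1} + p_{k-2}, q_k = a_k·q_{k-1} + q_{k-2} (p₋₁ = 1, q₋₁ = 0):
  k = 0: a₀ = 6; p₀/q₀ = 6/1; p₀² − 38·q₀² = 36 − 38 = -2.
  k = 1: m = 6, d = 2, a = ⌊(6 + 6)/2⌋ = 6; p/q = (6·6 + 1)/(6·1 + 0) = 37/6; p² − 38·q² = 1369 − 1368 = 1.
  The first convergent with p² − 38·q² = 1 gives the fundamental solution (x₁, y₁) = (37, 6).
Step 2: Apply the recurrence (x_{n+1}, y_{n+1}) = (x₁x_n + 38y₁y_n, x₁y_n + y₁x_n) repeatedly.
  From (x_1, y_1) = (37, 6): x_2 = 37·37 + 38·6·6 = 2737; y_2 = 37·6 + 6·37 = 444.
  From (x_2, y_2) = (2737, 444): x_3 = 37·2737 + 38·6·444 = 202501; y_3 = 37·444 + 6·2737 = 32850.
  From (x_3, y_3) = (202501, 32850): x_4 = 37·202501 + 38·6·32850 = 14982337; y_4 = 37·32850 + 6·202501 = 2430456.
  From (x_4, y_4) = (14982337, 2430456): x_5 = 37·14982337 + 38·6·2430456 = 1108490437; y_5 = 37·2430456 + 6·14982337 = 179820894.
  From (x_5, y_5) = (1108490437, 179820894): x_6 = 37·1108490437 + 38·6·179820894 = 82013310001; y_6 = 37·179820894 + 6·1108490437 = 13304315700.
Step 3: Verify x_6² - 38·y_6² = 6726183017320126620001 - 6726183017320126620000 = 1 (should be 1). ✓

(x_1, y_1) = (37, 6); (x_6, y_6) = (82013310001, 13304315700).


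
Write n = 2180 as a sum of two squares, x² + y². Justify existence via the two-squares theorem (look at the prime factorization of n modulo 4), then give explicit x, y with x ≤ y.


Step 1: Factor n = 2180 = 2^2 · 5 · 109.
Step 2: Check the mod-4 condition on each prime factor: 2 = 2 (special); 5 ≡ 1 (mod 4), exponent 1; 109 ≡ 1 (mod 4), exponent 1.
All primes ≡ 3 (mod 4) appear to even exponent (or don't appear), so by the two-squares theorem n IS expressible as a sum of two squares.
Step 3: Build a representation. Group n = k² · m with k = 2 and m = 5 · 109 = 545 (a product of primes ≡ 1 (mod 4)); a representation of m scales to one of n via (k·x)² + (k·y)² = k²(x² + y²). Each prime p ≡ 1 (mod 4) is itself a sum of two squares; find a² by testing p − a² for a perfect square:
  5: 5 − 1² = 4 = 2² ⇒ 5 = 1² + 2².
  109: 109 − 1² = 108, 109 − 2² = 105, 109 − 3² = 100 = 10² ⇒ 109 = 3² + 10².
  Combine using the Brahmagupta–Fibonacci identity (a² + b²)(c² + d²) = (ac − bd)² + (ad + bc)² = (ac + bd)² + (ad − bc)²:
  5 · 109 = 545: from (1² + 2²)(3² + 10²), take (1·3 − 2·10, 1·10 + 2·3) = (3 − 20, 10 + 6) = (-17, 16); dropping signs (only squares matter) gives (17, 16); check 17² + 16² = 289 + 256 = 545 ✓.
  Scale by k = 2: (2·17, 2·16) = (34, 32).
Step 4: Order so x ≤ y and verify: 32² + 34² = 1024 + 1156 = 2180 = n. ✓

n = 2180 = 32² + 34² (one valid representation with x ≤ y).


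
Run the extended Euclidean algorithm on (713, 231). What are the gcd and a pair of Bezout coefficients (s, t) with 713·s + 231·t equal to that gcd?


Euclidean algorithm on (713, 231) — divide until remainder is 0:
  713 = 3 · 231 + 20
  231 = 11 · 20 + 11
  20 = 1 · 11 + 9
  11 = 1 · 9 + 2
  9 = 4 · 2 + 1
  2 = 2 · 1 + 0
gcd(713, 231) = 1.
Track Bezout coefficients alongside the remainders: start with r₀ = 713 = a·1 + b·0 (s = 1, t = 0) and r₁ = 231 = a·0 + b·1 (s = 0, t = 1); each new remainder r_{k+1} = r_{k-1} − q_k·r_k inherits s_{k+1} = s_{k-1} − q_k·s_k, t_{k+1} = t_{k-1} − q_k·t_k, so r_k = a·s_k + b·t_k at every step:
  q = 3: r = 20, s = 1 − 3·0 = 1, t = 0 − 3·1 = -3  (check: 713·1 + 231·(-3) = 20)
  q = 11: r = 11, s = 0 − 11·1 = -11, t = 1 − 11·(-3) = 34  (check: 713·(-11) + 231·34 = 11)
  q = 1: r = 9, s = 1 − 1·(-11) = 12, t = -3 − 1·34 = -37  (check: 713·12 + 231·(-37) = 9)
  q = 1: r = 2, s = -11 − 1·12 = -23, t = 34 − 1·(-37) = 71  (check: 713·(-23) + 231·71 = 2)
  q = 4: r = 1, s = 12 − 4·(-23) = 104, t = -37 − 4·71 = -321  (check: 713·104 + 231·(-321) = 1)
The row with r = 1 (the gcd) gives the Bezout coefficients s = 104, t = -321.
Result: 713 · (104) + 231 · (-321) = 1.

gcd(713, 231) = 1; s = 104, t = -321 (check: 713·104 + 231·(-321) = 1).


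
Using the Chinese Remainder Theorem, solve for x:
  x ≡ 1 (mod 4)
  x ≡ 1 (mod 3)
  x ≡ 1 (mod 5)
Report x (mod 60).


Moduli 4, 3, 5 are pairwise coprime; by CRT there is a unique solution modulo M = 4 · 3 · 5 = 60.
Solve pairwise, accumulating the modulus:
  Start with x ≡ 1 (mod 4).
  Combine with x ≡ 1 (mod 3): since gcd(4, 3) = 1, we get a unique residue mod 12.
    Write x = 1 + 4·t and substitute into x ≡ 1 (mod 3): 4·t ≡ 1 − 1 = 0 (mod 3).
    Reduce coefficients mod 3: 1·t ≡ 0 (mod 3).
    So t ≡ 0 (mod 3).
    Then x = 1 + 4·0 = 1, valid modulo lcm(4, 3) = 12: x ≡ 1 (mod 12).
  Combine with x ≡ 1 (mod 5): since gcd(12, 5) = 1, we get a unique residue mod 60.
    Write x = 1 + 12·t and substitute into x ≡ 1 (mod 5): 12·t ≡ 1 − 1 = 0 (mod 5).
    Reduce coefficients mod 5: 2·t ≡ 0 (mod 5).
    The inverse of 2 mod 5 is 3 (since 2·3 = 6 = 1·5 + 1), so t ≡ 3·0 = 0 ≡ 0 (mod 5).
    Then x = 1 + 12·0 = 1, valid modulo lcm(12, 5) = 60: x ≡ 1 (mod 60).
Verify: 1 mod 4 = 1 ✓, 1 mod 3 = 1 ✓, 1 mod 5 = 1 ✓.

x ≡ 1 (mod 60).


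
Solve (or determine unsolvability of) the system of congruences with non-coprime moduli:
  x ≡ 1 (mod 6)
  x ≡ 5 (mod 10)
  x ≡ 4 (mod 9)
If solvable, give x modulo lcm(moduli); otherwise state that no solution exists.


Moduli 6, 10, 9 are not pairwise coprime, so CRT works modulo lcm(m_i) when all pairwise compatibility conditions hold.
Pairwise compatibility: gcd(m_i, m_j) must divide a_i - a_j for every pair.
Merge one congruence at a time:
  Start: x ≡ 1 (mod 6).
  Combine with x ≡ 5 (mod 10): gcd(6, 10) = 2; 5 - 1 = 4, which IS divisible by 2, so compatible.
    Write x = 1 + 6·t and substitute into x ≡ 5 (mod 10): 6·t ≡ 5 − 1 = 4 (mod 10).
    Divide the congruence (and modulus) by g = 2: 3·t ≡ 2 (mod 5).
    The inverse of 3 mod 5 is 2 (since 3·2 = 6 = 1·5 + 1), so t ≡ 2·2 = 4 ≡ 4 (mod 5).
    Then x = 1 + 6·4 = 25, valid modulo lcm(6, 10) = 30: x ≡ 25 (mod 30).
  Combine with x ≡ 4 (mod 9): gcd(30, 9) = 3; 4 - 25 = -21, which IS divisible by 3, so compatible.
    Write x = 25 + 30·t and substitute into x ≡ 4 (mod 9): 30·t ≡ 4 − 25 = -21 (mod 9).
    Divide the congruence (and modulus) by g = 3: 10·t ≡ -7 (mod 3).
    Reduce coefficients mod 3: 1·t ≡ 2 (mod 3).
    So t ≡ 2 (mod 3).
    Then x = 25 + 30·2 = 85, valid modulo lcm(30, 9) = 90: x ≡ 85 (mod 90).
Verify: 85 mod 6 = 1, 85 mod 10 = 5, 85 mod 9 = 4.

x ≡ 85 (mod 90).


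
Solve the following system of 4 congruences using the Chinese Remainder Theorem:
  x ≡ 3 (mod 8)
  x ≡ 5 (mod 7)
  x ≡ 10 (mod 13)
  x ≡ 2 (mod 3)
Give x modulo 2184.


Product of moduli M = 8 · 7 · 13 · 3 = 2184.
Merge one congruence at a time:
  Start: x ≡ 3 (mod 8).
  Combine with x ≡ 5 (mod 7); new modulus lcm = 56.
    Write x = 3 + 8·t and substitute into x ≡ 5 (mod 7): 8·t ≡ 5 − 3 = 2 (mod 7).
    Reduce coefficients mod 7: 1·t ≡ 2 (mod 7).
    So t ≡ 2 (mod 7).
    Then x = 3 + 8·2 = 19, valid modulo lcm(8, 7) = 56: x ≡ 19 (mod 56).
  Combine with x ≡ 10 (mod 13); new modulus lcm = 728.
    Write x = 19 + 56·t and substitute into x ≡ 10 (mod 13): 56·t ≡ 10 − 19 = -9 (mod 13).
    Reduce coefficients mod 13: 4·t ≡ 4 (mod 13).
    The inverse of 4 mod 13 is 10 (since 4·10 = 40 = 3·13 + 1), so t ≡ 10·4 = 40 ≡ 1 (mod 13).
    Then x = 19 + 56·1 = 75, valid modulo lcm(56, 13) = 728: x ≡ 75 (mod 728).
  Combine with x ≡ 2 (mod 3); new modulus lcm = 2184.
    Write x = 75 + 728·t and substitute into x ≡ 2 (mod 3): 728·t ≡ 2 − 75 = -73 (mod 3).
    Reduce coefficients mod 3: 2·t ≡ 2 (mod 3).
    The inverse of 2 mod 3 is 2 (since 2·2 = 4 = 1·3 + 1), so t ≡ 2·2 = 4 ≡ 1 (mod 3).
    Then x = 75 + 728·1 = 803, valid modulo lcm(728, 3) = 2184: x ≡ 803 (mod 2184).
Verify against each original: 803 mod 8 = 3, 803 mod 7 = 5, 803 mod 13 = 10, 803 mod 3 = 2.

x ≡ 803 (mod 2184).


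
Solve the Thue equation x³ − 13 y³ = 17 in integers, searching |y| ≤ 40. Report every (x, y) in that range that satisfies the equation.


The equation is x³ - 13y³ = 17. For fixed y, x³ = 13·y³ + 17, so a solution requires the RHS to be a perfect cube.
Strategy: iterate y from -40 to 40, compute RHS = 13·y³ + 17, and check whether it is a (positive or negative) perfect cube.
Check small values of y:
  y = 0: RHS = 17 is not a perfect cube.
  y = 1: RHS = 30 is not a perfect cube.
  y = -1: RHS = 4 is not a perfect cube.
  y = 2: RHS = 121 is not a perfect cube.
  y = -2: RHS = -87 is not a perfect cube.
  y = 3: RHS = 368 is not a perfect cube.
  y = -3: RHS = -334 is not a perfect cube.
Continuing the search up to |y| = 40 finds no solutions either.
No (x, y) in the scanned range satisfies the equation.

No integer solutions with |y| ≤ 40.


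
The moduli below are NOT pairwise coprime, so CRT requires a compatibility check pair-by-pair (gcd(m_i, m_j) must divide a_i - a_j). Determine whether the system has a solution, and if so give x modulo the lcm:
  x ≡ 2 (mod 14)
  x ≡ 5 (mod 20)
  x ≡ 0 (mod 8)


Moduli 14, 20, 8 are not pairwise coprime, so CRT works modulo lcm(m_i) when all pairwise compatibility conditions hold.
Pairwise compatibility: gcd(m_i, m_j) must divide a_i - a_j for every pair.
Merge one congruence at a time:
  Start: x ≡ 2 (mod 14).
  Combine with x ≡ 5 (mod 20): gcd(14, 20) = 2, and 5 - 2 = 3 is NOT divisible by 2.
    ⇒ system is inconsistent (no integer solution).

No solution (the system is inconsistent).


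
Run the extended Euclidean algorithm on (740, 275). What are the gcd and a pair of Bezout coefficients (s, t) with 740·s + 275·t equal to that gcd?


Euclidean algorithm on (740, 275) — divide until remainder is 0:
  740 = 2 · 275 + 190
  275 = 1 · 190 + 85
  190 = 2 · 85 + 20
  85 = 4 · 20 + 5
  20 = 4 · 5 + 0
gcd(740, 275) = 5.
Track Bezout coefficients alongside the remainders: start with r₀ = 740 = a·1 + b·0 (s = 1, t = 0) and r₁ = 275 = a·0 + b·1 (s = 0, t = 1); each new remainder r_{k+1} = r_{k-1} − q_k·r_k inherits s_{k+1} = s_{k-1} − q_k·s_k, t_{k+1} = t_{k-1} − q_k·t_k, so r_k = a·s_k + b·t_k at every step:
  q = 2: r = 190, s = 1 − 2·0 = 1, t = 0 − 2·1 = -2  (check: 740·1 + 275·(-2) = 190)
  q = 1: r = 85, s = 0 − 1·1 = -1, t = 1 − 1·(-2) = 3  (check: 740·(-1) + 275·3 = 85)
  q = 2: r = 20, s = 1 − 2·(-1) = 3, t = -2 − 2·3 = -8  (check: 740·3 + 275·(-8) = 20)
  q = 4: r = 5, s = -1 − 4·3 = -13, t = 3 − 4·(-8) = 35  (check: 740·(-13) + 275·35 = 5)
The row with r = 5 (the gcd) gives the Bezout coefficients s = -13, t = 35.
Result: 740 · (-13) + 275 · (35) = 5.

gcd(740, 275) = 5; s = -13, t = 35 (check: 740·(-13) + 275·35 = 5).


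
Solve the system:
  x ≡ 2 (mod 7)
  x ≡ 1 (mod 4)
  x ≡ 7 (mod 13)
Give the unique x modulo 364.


Moduli 7, 4, 13 are pairwise coprime; by CRT there is a unique solution modulo M = 7 · 4 · 13 = 364.
Solve pairwise, accumulating the modulus:
  Start with x ≡ 2 (mod 7).
  Combine with x ≡ 1 (mod 4): since gcd(7, 4) = 1, we get a unique residue mod 28.
    Write x = 2 + 7·t and substitute into x ≡ 1 (mod 4): 7·t ≡ 1 − 2 = -1 (mod 4).
    Reduce coefficients mod 4: 3·t ≡ 3 (mod 4).
    The inverse of 3 mod 4 is 3 (since 3·3 = 9 = 2·4 + 1), so t ≡ 3·3 = 9 ≡ 1 (mod 4).
    Then x = 2 + 7·1 = 9, valid modulo lcm(7, 4) = 28: x ≡ 9 (mod 28).
  Combine with x ≡ 7 (mod 13): since gcd(28, 13) = 1, we get a unique residue mod 364.
    Write x = 9 + 28·t and substitute into x ≡ 7 (mod 13): 28·t ≡ 7 − 9 = -2 (mod 13).
    Reduce coefficients mod 13: 2·t ≡ 11 (mod 13).
    The inverse of 2 mod 13 is 7 (since 2·7 = 14 = 1·13 + 1), so t ≡ 7·11 = 77 ≡ 12 (mod 13).
    Then x = 9 + 28·12 = 345, valid modulo lcm(28, 13) = 364: x ≡ 345 (mod 364).
Verify: 345 mod 7 = 2 ✓, 345 mod 4 = 1 ✓, 345 mod 13 = 7 ✓.

x ≡ 345 (mod 364).


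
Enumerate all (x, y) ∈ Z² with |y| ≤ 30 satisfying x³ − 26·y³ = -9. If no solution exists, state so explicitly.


The equation is x³ - 26y³ = -9. For fixed y, x³ = 26·y³ − 9, so a solution requires the RHS to be a perfect cube.
Strategy: iterate y from -30 to 30, compute RHS = 26·y³ − 9, and check whether it is a (positive or negative) perfect cube.
Check small values of y:
  y = 0: RHS = -9 is not a perfect cube.
  y = 1: RHS = 17 is not a perfect cube.
  y = -1: RHS = -35 is not a perfect cube.
  y = 2: RHS = 199 is not a perfect cube.
  y = -2: RHS = -217 is not a perfect cube.
  y = 3: RHS = 693 is not a perfect cube.
  y = -3: RHS = -711 is not a perfect cube.
Continuing the search up to |y| = 30 finds no solutions either.
No (x, y) in the scanned range satisfies the equation.

No integer solutions with |y| ≤ 30.


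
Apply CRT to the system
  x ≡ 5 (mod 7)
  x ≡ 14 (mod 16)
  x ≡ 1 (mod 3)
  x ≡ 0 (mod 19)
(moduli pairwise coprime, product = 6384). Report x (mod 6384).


Product of moduli M = 7 · 16 · 3 · 19 = 6384.
Merge one congruence at a time:
  Start: x ≡ 5 (mod 7).
  Combine with x ≡ 14 (mod 16); new modulus lcm = 112.
    Write x = 5 + 7·t and substitute into x ≡ 14 (mod 16): 7·t ≡ 14 − 5 = 9 (mod 16).
    The inverse of 7 mod 16 is 7 (since 7·7 = 49 = 3·16 + 1), so t ≡ 7·9 = 63 ≡ 15 (mod 16).
    Then x = 5 + 7·15 = 110, valid modulo lcm(7, 16) = 112: x ≡ 110 (mod 112).
  Combine with x ≡ 1 (mod 3); new modulus lcm = 336.
    Write x = 110 + 112·t and substitute into x ≡ 1 (mod 3): 112·t ≡ 1 − 110 = -109 (mod 3).
    Reduce coefficients mod 3: 1·t ≡ 2 (mod 3).
    So t ≡ 2 (mod 3).
    Then x = 110 + 112·2 = 334, valid modulo lcm(112, 3) = 336: x ≡ 334 (mod 336).
  Combine with x ≡ 0 (mod 19); new modulus lcm = 6384.
    Write x = 334 + 336·t and substitute into x ≡ 0 (mod 19): 336·t ≡ 0 − 334 = -334 (mod 19).
    Reduce coefficients mod 19: 13·t ≡ 8 (mod 19).
    The inverse of 13 mod 19 is 3 (since 13·3 = 39 = 2·19 + 1), so t ≡ 3·8 = 24 ≡ 5 (mod 19).
    Then x = 334 + 336·5 = 2014, valid modulo lcm(336, 19) = 6384: x ≡ 2014 (mod 6384).
Verify against each original: 2014 mod 7 = 5, 2014 mod 16 = 14, 2014 mod 3 = 1, 2014 mod 19 = 0.

x ≡ 2014 (mod 6384).


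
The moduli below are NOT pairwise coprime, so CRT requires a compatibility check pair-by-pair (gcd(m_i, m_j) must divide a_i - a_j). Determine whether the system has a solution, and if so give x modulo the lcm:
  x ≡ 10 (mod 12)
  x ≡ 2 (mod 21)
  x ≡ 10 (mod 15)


Moduli 12, 21, 15 are not pairwise coprime, so CRT works modulo lcm(m_i) when all pairwise compatibility conditions hold.
Pairwise compatibility: gcd(m_i, m_j) must divide a_i - a_j for every pair.
Merge one congruence at a time:
  Start: x ≡ 10 (mod 12).
  Combine with x ≡ 2 (mod 21): gcd(12, 21) = 3, and 2 - 10 = -8 is NOT divisible by 3.
    ⇒ system is inconsistent (no integer solution).

No solution (the system is inconsistent).


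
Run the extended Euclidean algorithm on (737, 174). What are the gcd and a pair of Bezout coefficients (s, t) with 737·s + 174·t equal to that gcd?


Euclidean algorithm on (737, 174) — divide until remainder is 0:
  737 = 4 · 174 + 41
  174 = 4 · 41 + 10
  41 = 4 · 10 + 1
  10 = 10 · 1 + 0
gcd(737, 174) = 1.
Track Bezout coefficients alongside the remainders: start with r₀ = 737 = a·1 + b·0 (s = 1, t = 0) and r₁ = 174 = a·0 + b·1 (s = 0, t = 1); each new remainder r_{k+1} = r_{k-1} − q_k·r_k inherits s_{k+1} = s_{k-1} − q_k·s_k, t_{k+1} = t_{k-1} − q_k·t_k, so r_k = a·s_k + b·t_k at every step:
  q = 4: r = 41, s = 1 − 4·0 = 1, t = 0 − 4·1 = -4  (check: 737·1 + 174·(-4) = 41)
  q = 4: r = 10, s = 0 − 4·1 = -4, t = 1 − 4·(-4) = 17  (check: 737·(-4) + 174·17 = 10)
  q = 4: r = 1, s = 1 − 4·(-4) = 17, t = -4 − 4·17 = -72  (check: 737·17 + 174·(-72) = 1)
The row with r = 1 (the gcd) gives the Bezout coefficients s = 17, t = -72.
Result: 737 · (17) + 174 · (-72) = 1.

gcd(737, 174) = 1; s = 17, t = -72 (check: 737·17 + 174·(-72) = 1).


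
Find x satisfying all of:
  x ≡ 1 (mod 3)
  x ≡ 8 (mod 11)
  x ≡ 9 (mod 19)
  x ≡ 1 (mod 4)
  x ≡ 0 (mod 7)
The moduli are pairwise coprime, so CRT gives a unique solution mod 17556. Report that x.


Product of moduli M = 3 · 11 · 19 · 4 · 7 = 17556.
Merge one congruence at a time:
  Start: x ≡ 1 (mod 3).
  Combine with x ≡ 8 (mod 11); new modulus lcm = 33.
    Write x = 1 + 3·t and substitute into x ≡ 8 (mod 11): 3·t ≡ 8 − 1 = 7 (mod 11).
    The inverse of 3 mod 11 is 4 (since 3·4 = 12 = 1·11 + 1), so t ≡ 4·7 = 28 ≡ 6 (mod 11).
    Then x = 1 + 3·6 = 19, valid modulo lcm(3, 11) = 33: x ≡ 19 (mod 33).
  Combine with x ≡ 9 (mod 19); new modulus lcm = 627.
    Write x = 19 + 33·t and substitute into x ≡ 9 (mod 19): 33·t ≡ 9 − 19 = -10 (mod 19).
    Reduce coefficients mod 19: 14·t ≡ 9 (mod 19).
    The inverse of 14 mod 19 is 15 (since 14·15 = 210 = 11·19 + 1), so t ≡ 15·9 = 135 ≡ 2 (mod 19).
    Then x = 19 + 33·2 = 85, valid modulo lcm(33, 19) = 627: x ≡ 85 (mod 627).
  Combine with x ≡ 1 (mod 4); new modulus lcm = 2508.
    Write x = 85 + 627·t and substitute into x ≡ 1 (mod 4): 627·t ≡ 1 − 85 = -84 (mod 4).
    Reduce coefficients mod 4: 3·t ≡ 0 (mod 4).
    The inverse of 3 mod 4 is 3 (since 3·3 = 9 = 2·4 + 1), so t ≡ 3·0 = 0 ≡ 0 (mod 4).
    Then x = 85 + 627·0 = 85, valid modulo lcm(627, 4) = 2508: x ≡ 85 (mod 2508).
  Combine with x ≡ 0 (mod 7); new modulus lcm = 17556.
    Write x = 85 + 2508·t and substitute into x ≡ 0 (mod 7): 2508·t ≡ 0 − 85 = -85 (mod 7).
    Reduce coefficients mod 7: 2·t ≡ 6 (mod 7).
    The inverse of 2 mod 7 is 4 (since 2·4 = 8 = 1·7 + 1), so t ≡ 4·6 = 24 ≡ 3 (mod 7).
    Then x = 85 + 2508·3 = 7609, valid modulo lcm(2508, 7) = 17556: x ≡ 7609 (mod 17556).
Verify against each original: 7609 mod 3 = 1, 7609 mod 11 = 8, 7609 mod 19 = 9, 7609 mod 4 = 1, 7609 mod 7 = 0.

x ≡ 7609 (mod 17556).


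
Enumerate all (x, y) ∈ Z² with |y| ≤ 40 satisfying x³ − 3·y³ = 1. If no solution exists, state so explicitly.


The equation is x³ - 3y³ = 1. For fixed y, x³ = 3·y³ + 1, so a solution requires the RHS to be a perfect cube.
Strategy: iterate y from -40 to 40, compute RHS = 3·y³ + 1, and check whether it is a (positive or negative) perfect cube.
Check small values of y:
  y = 0: RHS = 1 = (1)³ ⇒ x = 1 works.
  y = 1: RHS = 4 is not a perfect cube.
  y = -1: RHS = -2 is not a perfect cube.
  y = 2: RHS = 25 is not a perfect cube.
  y = -2: RHS = -23 is not a perfect cube.
  y = 3: RHS = 82 is not a perfect cube.
  y = -3: RHS = -80 is not a perfect cube.
Continuing the search up to |y| = 40 finds no further solutions beyond those listed.
Collected solutions: (1, 0).

Solutions (with |y| ≤ 40): (1, 0).


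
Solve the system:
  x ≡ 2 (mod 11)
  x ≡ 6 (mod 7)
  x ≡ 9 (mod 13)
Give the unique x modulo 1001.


Moduli 11, 7, 13 are pairwise coprime; by CRT there is a unique solution modulo M = 11 · 7 · 13 = 1001.
Solve pairwise, accumulating the modulus:
  Start with x ≡ 2 (mod 11).
  Combine with x ≡ 6 (mod 7): since gcd(11, 7) = 1, we get a unique residue mod 77.
    Write x = 2 + 11·t and substitute into x ≡ 6 (mod 7): 11·t ≡ 6 − 2 = 4 (mod 7).
    Reduce coefficients mod 7: 4·t ≡ 4 (mod 7).
    The inverse of 4 mod 7 is 2 (since 4·2 = 8 = 1·7 + 1), so t ≡ 2·4 = 8 ≡ 1 (mod 7).
    Then x = 2 + 11·1 = 13, valid modulo lcm(11, 7) = 77: x ≡ 13 (mod 77).
  Combine with x ≡ 9 (mod 13): since gcd(77, 13) = 1, we get a unique residue mod 1001.
    Write x = 13 + 77·t and substitute into x ≡ 9 (mod 13): 77·t ≡ 9 − 13 = -4 (mod 13).
    Reduce coefficients mod 13: 12·t ≡ 9 (mod 13).
    The inverse of 12 mod 13 is 12 (since 12·12 = 144 = 11·13 + 1), so t ≡ 12·9 = 108 ≡ 4 (mod 13).
    Then x = 13 + 77·4 = 321, valid modulo lcm(77, 13) = 1001: x ≡ 321 (mod 1001).
Verify: 321 mod 11 = 2 ✓, 321 mod 7 = 6 ✓, 321 mod 13 = 9 ✓.

x ≡ 321 (mod 1001).


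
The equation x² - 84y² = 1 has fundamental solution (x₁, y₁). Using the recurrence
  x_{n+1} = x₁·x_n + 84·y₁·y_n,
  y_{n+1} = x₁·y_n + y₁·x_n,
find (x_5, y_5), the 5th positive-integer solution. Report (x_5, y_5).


Step 1: Find the fundamental solution (x₁, y₁) of x² - 84y² = 1.
  Expand √84 as a continued fraction. a₀ = ⌊√84⌋ = 9; iterate m_{k+1} = d_k·a_k − m_k, d_{k+1} = (84 − m_{k+1}²)/d_k, a_{k+1} = ⌊(a₀ + m_{k+1})/d_{k+1}⌋ (starting m₀ = 0, d₀ = 1), with convergents p_k = a_k·p_{k-1} + p_{k-2}, q_k = a_k·q_{k-1} + q_{k-2} (p₋₁ = 1, q₋₁ = 0):
  k = 0: a₀ = 9; p₀/q₀ = 9/1; p₀² − 84·q₀² = 81 − 84 = -3.
  k = 1: m = 9, d = 3, a = ⌊(9 + 9)/3⌋ = 6; p/q = (6·9 + 1)/(6·1 + 0) = 55/6; p² − 84·q² = 3025 − 3024 = 1.
  The first convergent with p² − 84·q² = 1 gives the fundamental solution (x₁, y₁) = (55, 6).
Step 2: Apply the recurrence (x_{n+1}, y_{n+1}) = (x₁x_n + 84y₁y_n, x₁y_n + y₁x_n) repeatedly.
  From (x_1, y_1) = (55, 6): x_2 = 55·55 + 84·6·6 = 6049; y_2 = 55·6 + 6·55 = 660.
  From (x_2, y_2) = (6049, 660): x_3 = 55·6049 + 84·6·660 = 665335; y_3 = 55·660 + 6·6049 = 72594.
  From (x_3, y_3) = (665335, 72594): x_4 = 55·665335 + 84·6·72594 = 73180801; y_4 = 55·72594 + 6·665335 = 7984680.
  From (x_4, y_4) = (73180801, 7984680): x_5 = 55·73180801 + 84·6·7984680 = 8049222775; y_5 = 55·7984680 + 6·73180801 = 878242206.
Step 3: Verify x_5² - 84·y_5² = 64789987281578700625 - 64789987281578700624 = 1 (should be 1). ✓

(x_1, y_1) = (55, 6); (x_5, y_5) = (8049222775, 878242206).
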